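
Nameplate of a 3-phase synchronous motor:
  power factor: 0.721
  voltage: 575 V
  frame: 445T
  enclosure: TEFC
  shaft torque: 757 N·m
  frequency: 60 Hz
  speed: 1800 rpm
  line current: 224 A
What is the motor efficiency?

ω = 2π × 1800/60 = 188.5 rad/s; P_out = τω = 757 × 188.5 = 142695 W
P_in = √3·V_L·I_L·cosφ = 1.732 × 575 × 224 × 0.721 = 160842 W
η = P_out / P_in = 142695 / 160842 = 0.887 = 88.7%

88.7 %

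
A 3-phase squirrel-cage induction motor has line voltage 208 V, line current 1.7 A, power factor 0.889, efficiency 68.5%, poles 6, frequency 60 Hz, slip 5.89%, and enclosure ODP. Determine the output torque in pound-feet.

2.33 lb·ft

P_in = √3·V·I·cosφ = 1.732 × 208 × 1.7 × 0.889 = 544 W
P_out = η·P_in = 0.685 × 544 = 373 W
n_s = 120×60/6 = 1200 rpm; n = 1200×(1−0.0589) = 1129 rpm
ω = 2π×1129/60 = 118.2 rad/s
τ = P_out/ω = 373/118.2 = 3.156 N·m
In lb·ft: 3.156/1.356 = 2.33 lb·ft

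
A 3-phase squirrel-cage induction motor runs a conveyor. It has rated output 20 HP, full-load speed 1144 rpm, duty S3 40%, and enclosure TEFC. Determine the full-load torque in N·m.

P_out = 20 × 746 = 14920 W
ω = 2π × 1144/60 = 119.8 rad/s
τ = P_out/ω = 14920/119.8 = 125 N·m

125 N·m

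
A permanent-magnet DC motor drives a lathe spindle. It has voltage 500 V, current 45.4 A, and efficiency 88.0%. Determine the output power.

P_in = V·I = 500 × 45.4 = 22700 W
P_out = η·P_in = 0.88 × 22700 = 19976 W

20 kW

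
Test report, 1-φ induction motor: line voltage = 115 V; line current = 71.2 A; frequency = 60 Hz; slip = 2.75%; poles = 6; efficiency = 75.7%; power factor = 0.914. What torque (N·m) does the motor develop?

46.4 N·m

P_in = V·I·cosφ = 115 × 71.2 × 0.914 = 7484 W
P_out = η·P_in = 0.757 × 7484 = 5665 W
n_s = 120×60/6 = 1200 rpm; n = 1200×(1−0.0275) = 1167 rpm
ω = 2π×1167/60 = 122.2 rad/s
τ = P_out/ω = 5665/122.2 = 46.4 N·m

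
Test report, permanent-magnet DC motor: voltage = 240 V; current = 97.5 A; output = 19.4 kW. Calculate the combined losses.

4 kW

P_in = V·I = 240×97.5 = 23400 W
P_out = 19400 W
Losses = P_in − P_out = 23400 − 19400 = 4000 W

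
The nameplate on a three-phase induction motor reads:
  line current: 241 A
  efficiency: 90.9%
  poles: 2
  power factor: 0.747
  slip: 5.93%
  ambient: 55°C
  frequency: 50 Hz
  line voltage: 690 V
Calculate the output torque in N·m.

662 N·m

P_in = √3·V·I·cosφ = 1.732 × 690 × 241 × 0.747 = 215147 W
P_out = η·P_in = 0.909 × 215147 = 195569 W
n_s = 120×50/2 = 3000 rpm; n = 3000×(1−0.0593) = 2822 rpm
ω = 2π×2822/60 = 295.5 rad/s
τ = P_out/ω = 195569/295.5 = 662 N·m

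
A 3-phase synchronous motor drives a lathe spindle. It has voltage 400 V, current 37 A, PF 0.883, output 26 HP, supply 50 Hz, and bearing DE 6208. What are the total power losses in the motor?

3.24 kW

P_in = √3·V·I·cosφ = 1.732×400×37×0.883 = 22634 W
P_out = 26×746 = 19396 W
Losses = P_in − P_out = 22634 − 19396 = 3238 W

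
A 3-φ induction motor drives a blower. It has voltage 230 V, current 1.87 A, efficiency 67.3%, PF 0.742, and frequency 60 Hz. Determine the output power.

P_in = √3·V·I·cosφ = 1.732 × 230 × 1.87 × 0.742 = 553 W
P_out = η·P_in = 0.673 × 553 = 372 W

0.372 kW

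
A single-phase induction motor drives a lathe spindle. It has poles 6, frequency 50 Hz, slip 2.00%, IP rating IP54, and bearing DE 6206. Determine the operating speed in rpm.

n_s = 120f/p = 120×50/6 = 1000 rpm
n = n_s(1 − s) = 1000 × (1 − 0.02) = 980 rpm

980 rpm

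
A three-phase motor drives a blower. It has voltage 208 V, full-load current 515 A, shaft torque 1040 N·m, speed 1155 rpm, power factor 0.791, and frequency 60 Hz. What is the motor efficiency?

ω = 2π × 1155/60 = 121 rad/s; P_out = τω = 1040 × 121 = 125840 W
P_in = √3·V_L·I_L·cosφ = 1.732 × 208 × 515 × 0.791 = 146756 W
η = P_out / P_in = 125840 / 146756 = 0.857 = 85.7%

85.7 %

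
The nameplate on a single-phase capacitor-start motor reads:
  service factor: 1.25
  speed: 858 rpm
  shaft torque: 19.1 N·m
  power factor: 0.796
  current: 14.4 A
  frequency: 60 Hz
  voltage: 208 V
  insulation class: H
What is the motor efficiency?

ω = 2π × 858/60 = 89.85 rad/s; P_out = τω = 19.1 × 89.85 = 1716 W
P_in = V·I·cosφ = 208 × 14.4 × 0.796 = 2384 W
η = P_out / P_in = 1716 / 2384 = 0.720 = 72.0%

72.0 %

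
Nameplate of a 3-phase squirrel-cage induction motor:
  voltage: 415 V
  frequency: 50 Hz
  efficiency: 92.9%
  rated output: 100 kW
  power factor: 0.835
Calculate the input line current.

P_out = 100 kW = 100000 W
P_in = P_out / η = 100000 / 0.929 = 107643 W
I_L = P_in / (√3·V_L·cosφ) = 107643 / (1.732 × 415 × 0.835) = 179 A

179 A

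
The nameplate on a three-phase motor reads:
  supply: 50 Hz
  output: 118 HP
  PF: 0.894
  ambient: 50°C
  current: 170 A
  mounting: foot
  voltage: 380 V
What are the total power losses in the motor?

12 kW

P_in = √3·V·I·cosφ = 1.732×380×170×0.894 = 100027 W
P_out = 118×746 = 88028 W
Losses = P_in − P_out = 100027 − 88028 = 11999 W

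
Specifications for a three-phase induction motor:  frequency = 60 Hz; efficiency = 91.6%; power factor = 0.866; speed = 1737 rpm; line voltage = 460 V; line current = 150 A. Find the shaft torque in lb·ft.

P_in = √3·V·I·cosφ = 1.732 × 460 × 150 × 0.866 = 103494 W
P_out = η·P_in = 0.916 × 103494 = 94801 W
n = 1737 rpm
ω = 2π×1737/60 = 181.9 rad/s
τ = P_out/ω = 94801/181.9 = 521.2 N·m
In lb·ft: 521.2/1.356 = 384 lb·ft

384 lb·ft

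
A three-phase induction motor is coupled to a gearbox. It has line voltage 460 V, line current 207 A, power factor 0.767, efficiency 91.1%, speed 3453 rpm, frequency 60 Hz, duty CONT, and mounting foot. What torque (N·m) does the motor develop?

P_in = √3·V·I·cosφ = 1.732 × 460 × 207 × 0.767 = 126494 W
P_out = η·P_in = 0.911 × 126494 = 115236 W
n = 3453 rpm
ω = 2π×3453/60 = 361.6 rad/s
τ = P_out/ω = 115236/361.6 = 319 N·m

319 N·m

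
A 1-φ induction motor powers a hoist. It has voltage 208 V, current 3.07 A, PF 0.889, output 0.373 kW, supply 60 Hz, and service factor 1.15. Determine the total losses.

P_in = V·I·cosφ = 208×3.07×0.889 = 568 W
P_out = 373 W
Losses = P_in − P_out = 568 − 373 = 195 W

195 W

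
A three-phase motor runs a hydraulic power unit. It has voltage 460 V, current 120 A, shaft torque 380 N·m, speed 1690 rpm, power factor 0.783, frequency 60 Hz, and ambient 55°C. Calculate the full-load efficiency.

89.8 %

ω = 2π × 1690/60 = 177 rad/s; P_out = τω = 380 × 177 = 67260 W
P_in = √3·V_L·I_L·cosφ = 1.732 × 460 × 120 × 0.783 = 74860 W
η = P_out / P_in = 67260 / 74860 = 0.898 = 89.8%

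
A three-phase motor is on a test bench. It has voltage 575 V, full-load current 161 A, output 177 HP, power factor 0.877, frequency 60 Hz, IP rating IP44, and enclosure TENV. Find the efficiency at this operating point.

93.9 %

P_out = 177 × 746 = 132042 W
P_in = √3·V_L·I_L·cosφ = 1.732 × 575 × 161 × 0.877 = 140618 W
η = P_out / P_in = 132042 / 140618 = 0.939 = 93.9%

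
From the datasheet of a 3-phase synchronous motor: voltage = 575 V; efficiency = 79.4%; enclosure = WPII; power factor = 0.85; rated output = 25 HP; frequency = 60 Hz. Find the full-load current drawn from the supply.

P_out = 25 × 746 = 18650 W
P_in = P_out / η = 18650 / 0.794 = 23489 W
I_L = P_in / (√3·V_L·cosφ) = 23489 / (1.732 × 575 × 0.85) = 27.7 A

27.7 A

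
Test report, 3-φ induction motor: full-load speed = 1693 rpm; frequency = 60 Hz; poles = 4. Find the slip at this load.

n_s = 120f/p = 120×60/4 = 1800 rpm
s = (n_s − n)/n_s = (1800 − 1693)/1800 = 0.0594

5.94 %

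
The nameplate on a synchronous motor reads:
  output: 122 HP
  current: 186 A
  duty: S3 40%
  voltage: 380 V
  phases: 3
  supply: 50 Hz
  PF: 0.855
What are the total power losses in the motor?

P_in = √3·V·I·cosφ = 1.732×380×186×0.855 = 104667 W
P_out = 122×746 = 91012 W
Losses = P_in − P_out = 104667 − 91012 = 13655 W

13.7 kW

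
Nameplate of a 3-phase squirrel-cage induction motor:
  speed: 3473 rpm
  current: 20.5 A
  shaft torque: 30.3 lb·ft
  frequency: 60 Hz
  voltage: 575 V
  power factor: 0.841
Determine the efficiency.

87.0 %

τ = 30.3 lb·ft × 1.356 = 41.09 N·m
ω = 2π × 3473/60 = 363.7 rad/s; P_out = τω = 41.09 × 363.7 = 14944 W
P_in = √3·V_L·I_L·cosφ = 1.732 × 575 × 20.5 × 0.841 = 17170 W
η = P_out / P_in = 14944 / 17170 = 0.870 = 87.0%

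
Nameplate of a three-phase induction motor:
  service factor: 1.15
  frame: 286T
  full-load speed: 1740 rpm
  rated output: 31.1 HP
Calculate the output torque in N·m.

127 N·m

P_out = 31.1 × 746 = 23201 W
ω = 2π × 1740/60 = 182.2 rad/s
τ = P_out/ω = 23201/182.2 = 127 N·m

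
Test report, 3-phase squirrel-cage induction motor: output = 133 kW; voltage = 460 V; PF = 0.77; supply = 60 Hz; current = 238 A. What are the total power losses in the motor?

P_in = √3·V·I·cosφ = 1.732×460×238×0.77 = 146007 W
P_out = 133000 W
Losses = P_in − P_out = 146007 − 133000 = 13007 W

13 kW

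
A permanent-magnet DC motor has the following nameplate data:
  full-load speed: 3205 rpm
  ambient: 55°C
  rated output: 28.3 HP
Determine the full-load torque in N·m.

62.9 N·m

P_out = 28.3 × 746 = 21112 W
ω = 2π × 3205/60 = 335.6 rad/s
τ = P_out/ω = 21112/335.6 = 62.9 N·m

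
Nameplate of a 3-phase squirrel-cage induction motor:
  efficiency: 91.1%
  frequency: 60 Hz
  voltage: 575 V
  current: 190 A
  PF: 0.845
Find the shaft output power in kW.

146 kW

P_in = √3·V·I·cosφ = 1.732 × 575 × 190 × 0.845 = 159892 W
P_out = η·P_in = 0.911 × 159892 = 145662 W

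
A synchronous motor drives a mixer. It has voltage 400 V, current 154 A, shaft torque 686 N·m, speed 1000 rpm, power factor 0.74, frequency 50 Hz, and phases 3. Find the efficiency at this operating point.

91.0 %

ω = 2π × 1000/60 = 104.7 rad/s; P_out = τω = 686 × 104.7 = 71824 W
P_in = √3·V_L·I_L·cosφ = 1.732 × 400 × 154 × 0.74 = 78951 W
η = P_out / P_in = 71824 / 78951 = 0.910 = 91.0%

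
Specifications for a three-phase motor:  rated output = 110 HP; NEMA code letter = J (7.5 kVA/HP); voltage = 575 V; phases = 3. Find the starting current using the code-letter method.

S_LR = 7.5 × 110 = 825 kVA
I_LR = S_LR/(√3·V_L) = 825000/(1.732×575) = 828 A

828 A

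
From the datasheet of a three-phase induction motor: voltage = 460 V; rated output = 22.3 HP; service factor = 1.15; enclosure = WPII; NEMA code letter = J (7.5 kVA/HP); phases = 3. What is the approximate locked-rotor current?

210 A

S_LR = 7.5 × 22.3 = 167.25 kVA
I_LR = S_LR/(√3·V_L) = 167250/(1.732×460) = 210 A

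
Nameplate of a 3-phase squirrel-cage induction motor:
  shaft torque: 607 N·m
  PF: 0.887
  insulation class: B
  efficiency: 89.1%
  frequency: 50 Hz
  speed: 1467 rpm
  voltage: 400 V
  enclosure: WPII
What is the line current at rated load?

ω = 2π×1467/60 = 153.6 rad/s; P_out = τω = 607 × 153.6 = 93235 W
P_in = P_out / η = 93235 / 0.891 = 104641 W
I_L = P_in / (√3·V_L·cosφ) = 104641 / (1.732 × 400 × 0.887) = 170 A

170 A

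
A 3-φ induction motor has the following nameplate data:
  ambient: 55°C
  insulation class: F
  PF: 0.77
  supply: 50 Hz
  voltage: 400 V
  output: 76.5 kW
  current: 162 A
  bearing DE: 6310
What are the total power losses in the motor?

P_in = √3·V·I·cosφ = 1.732×400×162×0.77 = 86420 W
P_out = 76500 W
Losses = P_in − P_out = 86420 − 76500 = 9920 W

9920 W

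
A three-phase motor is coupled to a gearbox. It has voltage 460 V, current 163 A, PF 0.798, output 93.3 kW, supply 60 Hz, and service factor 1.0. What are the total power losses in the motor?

10300 W

P_in = √3·V·I·cosφ = 1.732×460×163×0.798 = 103633 W
P_out = 93300 W
Losses = P_in − P_out = 103633 − 93300 = 10333 W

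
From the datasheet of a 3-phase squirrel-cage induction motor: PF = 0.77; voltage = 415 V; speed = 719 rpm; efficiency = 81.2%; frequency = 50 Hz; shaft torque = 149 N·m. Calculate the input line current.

ω = 2π×719/60 = 75.29 rad/s; P_out = τω = 149 × 75.29 = 11218 W
P_in = P_out / η = 11218 / 0.812 = 13815 W
I_L = P_in / (√3·V_L·cosφ) = 13815 / (1.732 × 415 × 0.77) = 25 A

25 A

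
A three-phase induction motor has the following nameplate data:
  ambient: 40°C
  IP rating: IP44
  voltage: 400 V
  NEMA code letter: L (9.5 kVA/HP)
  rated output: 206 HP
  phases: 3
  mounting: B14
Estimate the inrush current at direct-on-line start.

S_LR = 9.5 × 206 = 1957 kVA
I_LR = S_LR/(√3·V_L) = 1957000/(1.732×400) = 2820 A

2820 A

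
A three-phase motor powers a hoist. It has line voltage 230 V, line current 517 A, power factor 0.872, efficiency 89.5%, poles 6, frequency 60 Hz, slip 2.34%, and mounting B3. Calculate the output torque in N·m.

1310 N·m

P_in = √3·V·I·cosφ = 1.732 × 230 × 517 × 0.872 = 179590 W
P_out = η·P_in = 0.895 × 179590 = 160733 W
n_s = 120×60/6 = 1200 rpm; n = 1200×(1−0.0234) = 1172 rpm
ω = 2π×1172/60 = 122.7 rad/s
τ = P_out/ω = 160733/122.7 = 1310 N·m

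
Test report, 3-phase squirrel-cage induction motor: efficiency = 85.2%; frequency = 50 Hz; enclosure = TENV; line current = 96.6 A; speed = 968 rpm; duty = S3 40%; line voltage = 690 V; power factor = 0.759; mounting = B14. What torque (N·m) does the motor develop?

P_in = √3·V·I·cosφ = 1.732 × 690 × 96.6 × 0.759 = 87623 W
P_out = η·P_in = 0.852 × 87623 = 74655 W
n = 968 rpm
ω = 2π×968/60 = 101.4 rad/s
τ = P_out/ω = 74655/101.4 = 736 N·m

736 N·m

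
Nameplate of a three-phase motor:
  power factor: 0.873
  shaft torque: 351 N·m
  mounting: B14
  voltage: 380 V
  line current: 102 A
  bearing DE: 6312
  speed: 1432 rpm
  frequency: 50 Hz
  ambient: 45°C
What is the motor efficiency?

89.8 %

ω = 2π × 1432/60 = 150 rad/s; P_out = τω = 351 × 150 = 52650 W
P_in = √3·V_L·I_L·cosφ = 1.732 × 380 × 102 × 0.873 = 58607 W
η = P_out / P_in = 52650 / 58607 = 0.898 = 89.8%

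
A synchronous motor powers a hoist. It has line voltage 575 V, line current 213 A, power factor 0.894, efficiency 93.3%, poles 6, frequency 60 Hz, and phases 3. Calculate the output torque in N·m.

P_in = √3·V·I·cosφ = 1.732 × 575 × 213 × 0.894 = 189641 W
P_out = η·P_in = 0.933 × 189641 = 176935 W
n = n_s = 120×60/6 = 1200 rpm (synchronous)
ω = 2π×1200/60 = 125.7 rad/s
τ = P_out/ω = 176935/125.7 = 1410 N·m

1410 N·m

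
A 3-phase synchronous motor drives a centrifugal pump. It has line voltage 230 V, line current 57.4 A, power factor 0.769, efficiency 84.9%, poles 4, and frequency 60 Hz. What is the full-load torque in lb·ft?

58.4 lb·ft

P_in = √3·V·I·cosφ = 1.732 × 230 × 57.4 × 0.769 = 17584 W
P_out = η·P_in = 0.849 × 17584 = 14929 W
n = n_s = 120×60/4 = 1800 rpm (synchronous)
ω = 2π×1800/60 = 188.5 rad/s
τ = P_out/ω = 14929/188.5 = 79.2 N·m
In lb·ft: 79.2/1.356 = 58.4 lb·ft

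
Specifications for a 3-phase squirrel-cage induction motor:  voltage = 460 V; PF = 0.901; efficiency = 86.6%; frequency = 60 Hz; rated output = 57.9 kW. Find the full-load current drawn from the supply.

93.1 A

P_out = 57.9 kW = 57900 W
P_in = P_out / η = 57900 / 0.866 = 66859 W
I_L = P_in / (√3·V_L·cosφ) = 66859 / (1.732 × 460 × 0.901) = 93.1 A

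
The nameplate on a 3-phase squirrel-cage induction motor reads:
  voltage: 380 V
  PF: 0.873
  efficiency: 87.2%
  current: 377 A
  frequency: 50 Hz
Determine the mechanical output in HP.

253 HP

P_in = √3·V·I·cosφ = 1.732 × 380 × 377 × 0.873 = 216614 W
P_out = η·P_in = 0.872 × 216614 = 188887 W
= 188887/746 = 253 HP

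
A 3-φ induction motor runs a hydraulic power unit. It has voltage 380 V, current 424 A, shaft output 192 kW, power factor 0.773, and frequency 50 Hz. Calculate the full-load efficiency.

89.0 %

P_out = 192 kW = 192000 W
P_in = √3·V_L·I_L·cosφ = 1.732 × 380 × 424 × 0.773 = 215713 W
η = P_out / P_in = 192000 / 215713 = 0.890 = 89.0%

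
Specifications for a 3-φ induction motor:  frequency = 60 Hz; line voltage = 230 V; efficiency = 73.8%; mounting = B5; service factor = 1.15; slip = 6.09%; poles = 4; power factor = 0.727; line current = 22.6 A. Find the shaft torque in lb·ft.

20.1 lb·ft

P_in = √3·V·I·cosφ = 1.732 × 230 × 22.6 × 0.727 = 6545 W
P_out = η·P_in = 0.738 × 6545 = 4830 W
n_s = 120×60/4 = 1800 rpm; n = 1800×(1−0.0609) = 1690 rpm
ω = 2π×1690/60 = 177 rad/s
τ = P_out/ω = 4830/177 = 27.29 N·m
In lb·ft: 27.29/1.356 = 20.1 lb·ft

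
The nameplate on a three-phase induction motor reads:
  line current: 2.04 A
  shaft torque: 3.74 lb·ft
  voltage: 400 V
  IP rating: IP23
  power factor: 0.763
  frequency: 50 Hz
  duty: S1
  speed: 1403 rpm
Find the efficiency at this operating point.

69.1 %

τ = 3.74 lb·ft × 1.356 = 5.071 N·m
ω = 2π × 1403/60 = 146.9 rad/s; P_out = τω = 5.071 × 146.9 = 745 W
P_in = √3·V_L·I_L·cosφ = 1.732 × 400 × 2.04 × 0.763 = 1078 W
η = P_out / P_in = 745 / 1078 = 0.691 = 69.1%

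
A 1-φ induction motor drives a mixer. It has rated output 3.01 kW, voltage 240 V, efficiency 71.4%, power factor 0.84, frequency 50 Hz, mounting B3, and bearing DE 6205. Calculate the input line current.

20.9 A

P_out = 3.01 kW = 3010 W
P_in = P_out / η = 3010 / 0.714 = 4216 W
I = P_in / (V·cosφ) = 4216 / (240 × 0.84) = 20.9 A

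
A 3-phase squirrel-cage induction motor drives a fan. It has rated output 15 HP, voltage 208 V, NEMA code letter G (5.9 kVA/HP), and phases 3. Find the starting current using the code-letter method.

246 A

S_LR = 5.9 × 15 = 88.5 kVA
I_LR = S_LR/(√3·V_L) = 88500/(1.732×208) = 246 A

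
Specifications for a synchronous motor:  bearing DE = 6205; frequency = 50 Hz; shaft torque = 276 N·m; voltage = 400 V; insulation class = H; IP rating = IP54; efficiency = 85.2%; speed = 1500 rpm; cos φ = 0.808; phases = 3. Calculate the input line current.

90.9 A

ω = 2π×1500/60 = 157.1 rad/s; P_out = τω = 276 × 157.1 = 43360 W
P_in = P_out / η = 43360 / 0.852 = 50892 W
I_L = P_in / (√3·V_L·cosφ) = 50892 / (1.732 × 400 × 0.808) = 90.9 A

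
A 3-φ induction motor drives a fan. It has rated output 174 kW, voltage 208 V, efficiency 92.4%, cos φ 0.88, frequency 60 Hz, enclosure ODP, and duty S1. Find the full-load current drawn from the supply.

594 A

P_out = 174 kW = 174000 W
P_in = P_out / η = 174000 / 0.924 = 188312 W
I_L = P_in / (√3·V_L·cosφ) = 188312 / (1.732 × 208 × 0.88) = 594 A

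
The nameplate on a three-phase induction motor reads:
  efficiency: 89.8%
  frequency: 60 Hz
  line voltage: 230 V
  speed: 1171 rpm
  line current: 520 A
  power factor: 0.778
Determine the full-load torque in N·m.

1180 N·m

P_in = √3·V·I·cosφ = 1.732 × 230 × 520 × 0.778 = 161161 W
P_out = η·P_in = 0.898 × 161161 = 144723 W
n = 1171 rpm
ω = 2π×1171/60 = 122.6 rad/s
τ = P_out/ω = 144723/122.6 = 1180 N·m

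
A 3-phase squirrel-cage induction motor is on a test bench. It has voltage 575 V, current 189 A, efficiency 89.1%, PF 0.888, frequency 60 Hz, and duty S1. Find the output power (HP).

P_in = √3·V·I·cosφ = 1.732 × 575 × 189 × 0.888 = 167144 W
P_out = η·P_in = 0.891 × 167144 = 148925 W
= 148925/746 = 200 HP

200 HP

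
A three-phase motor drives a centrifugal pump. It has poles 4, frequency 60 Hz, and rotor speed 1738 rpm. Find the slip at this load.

n_s = 120f/p = 120×60/4 = 1800 rpm
s = (n_s − n)/n_s = (1800 − 1738)/1800 = 0.0344

3.44 %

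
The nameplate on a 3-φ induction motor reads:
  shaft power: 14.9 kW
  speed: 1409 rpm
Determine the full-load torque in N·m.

ω = 2π × 1409/60 = 147.6 rad/s
τ = P/ω = 14900/147.6 = 101 N·m

101 N·m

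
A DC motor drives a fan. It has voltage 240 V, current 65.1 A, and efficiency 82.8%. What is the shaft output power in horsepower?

17.3 HP

P_in = V·I = 240 × 65.1 = 15624 W
P_out = η·P_in = 0.828 × 15624 = 12937 W
= 12937/746 = 17.3 HP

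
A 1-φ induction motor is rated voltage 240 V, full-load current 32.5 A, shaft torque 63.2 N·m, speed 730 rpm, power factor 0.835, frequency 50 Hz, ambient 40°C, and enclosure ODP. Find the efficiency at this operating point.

ω = 2π × 730/60 = 76.45 rad/s; P_out = τω = 63.2 × 76.45 = 4832 W
P_in = V·I·cosφ = 240 × 32.5 × 0.835 = 6513 W
η = P_out / P_in = 4832 / 6513 = 0.742 = 74.2%

74.2 %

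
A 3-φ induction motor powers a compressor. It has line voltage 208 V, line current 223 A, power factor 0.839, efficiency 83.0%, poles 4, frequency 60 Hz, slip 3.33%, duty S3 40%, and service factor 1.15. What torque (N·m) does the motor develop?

P_in = √3·V·I·cosφ = 1.732 × 208 × 223 × 0.839 = 67403 W
P_out = η·P_in = 0.83 × 67403 = 55944 W
n_s = 120×60/4 = 1800 rpm; n = 1800×(1−0.0333) = 1740 rpm
ω = 2π×1740/60 = 182.2 rad/s
τ = P_out/ω = 55944/182.2 = 307 N·m

307 N·m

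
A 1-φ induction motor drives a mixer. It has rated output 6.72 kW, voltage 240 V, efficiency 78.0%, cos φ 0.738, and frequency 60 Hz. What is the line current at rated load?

48.6 A

P_out = 6.72 kW = 6720 W
P_in = P_out / η = 6720 / 0.780 = 8615 W
I = P_in / (V·cosφ) = 8615 / (240 × 0.738) = 48.6 A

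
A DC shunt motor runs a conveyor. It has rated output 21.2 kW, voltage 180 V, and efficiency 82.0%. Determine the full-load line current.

144 A

P_out = 21.2 kW = 21200 W
P_in = P_out / η = 21200 / 0.820 = 25854 W
I = P_in / V = 25854 / 180 = 144 A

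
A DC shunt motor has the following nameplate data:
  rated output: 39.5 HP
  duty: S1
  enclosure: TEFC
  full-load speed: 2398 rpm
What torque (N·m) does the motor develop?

117 N·m

P_out = 39.5 × 746 = 29467 W
ω = 2π × 2398/60 = 251.1 rad/s
τ = P_out/ω = 29467/251.1 = 117 N·m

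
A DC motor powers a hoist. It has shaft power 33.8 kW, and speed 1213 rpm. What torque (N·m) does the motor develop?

266 N·m

ω = 2π × 1213/60 = 127 rad/s
τ = P/ω = 33800/127 = 266 N·m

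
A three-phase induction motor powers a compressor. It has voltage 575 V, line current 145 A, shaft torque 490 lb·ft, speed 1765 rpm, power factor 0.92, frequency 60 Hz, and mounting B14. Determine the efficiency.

92.4 %

τ = 490 lb·ft × 1.356 = 664.4 N·m
ω = 2π × 1765/60 = 184.8 rad/s; P_out = τω = 664.4 × 184.8 = 122781 W
P_in = √3·V_L·I_L·cosφ = 1.732 × 575 × 145 × 0.92 = 132853 W
η = P_out / P_in = 122781 / 132853 = 0.924 = 92.4%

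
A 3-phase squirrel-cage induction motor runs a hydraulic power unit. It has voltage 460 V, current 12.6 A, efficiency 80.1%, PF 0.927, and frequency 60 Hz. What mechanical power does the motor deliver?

7.45 kW

P_in = √3·V·I·cosφ = 1.732 × 460 × 12.6 × 0.927 = 9306 W
P_out = η·P_in = 0.801 × 9306 = 7454 W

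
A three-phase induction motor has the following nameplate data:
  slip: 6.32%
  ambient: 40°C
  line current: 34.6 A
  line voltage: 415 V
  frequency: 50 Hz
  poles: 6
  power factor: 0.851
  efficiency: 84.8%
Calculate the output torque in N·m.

P_in = √3·V·I·cosφ = 1.732 × 415 × 34.6 × 0.851 = 21164 W
P_out = η·P_in = 0.848 × 21164 = 17947 W
n_s = 120×50/6 = 1000 rpm; n = 1000×(1−0.0632) = 937 rpm
ω = 2π×937/60 = 98.12 rad/s
τ = P_out/ω = 17947/98.12 = 183 N·m

183 N·m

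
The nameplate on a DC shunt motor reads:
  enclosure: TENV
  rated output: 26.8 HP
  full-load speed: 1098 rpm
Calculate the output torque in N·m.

P_out = 26.8 × 746 = 19993 W
ω = 2π × 1098/60 = 115 rad/s
τ = P_out/ω = 19993/115 = 174 N·m

174 N·m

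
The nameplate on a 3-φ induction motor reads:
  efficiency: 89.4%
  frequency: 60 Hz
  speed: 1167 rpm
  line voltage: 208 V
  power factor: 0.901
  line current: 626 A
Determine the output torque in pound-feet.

1100 lb·ft

P_in = √3·V·I·cosφ = 1.732 × 208 × 626 × 0.901 = 203194 W
P_out = η·P_in = 0.894 × 203194 = 181655 W
n = 1167 rpm
ω = 2π×1167/60 = 122.2 rad/s
τ = P_out/ω = 181655/122.2 = 1487 N·m
In lb·ft: 1487/1.356 = 1100 lb·ft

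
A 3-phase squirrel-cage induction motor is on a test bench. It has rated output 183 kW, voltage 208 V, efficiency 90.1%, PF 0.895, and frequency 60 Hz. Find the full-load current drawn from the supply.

630 A

P_out = 183 kW = 183000 W
P_in = P_out / η = 183000 / 0.901 = 203108 W
I_L = P_in / (√3·V_L·cosφ) = 203108 / (1.732 × 208 × 0.895) = 630 A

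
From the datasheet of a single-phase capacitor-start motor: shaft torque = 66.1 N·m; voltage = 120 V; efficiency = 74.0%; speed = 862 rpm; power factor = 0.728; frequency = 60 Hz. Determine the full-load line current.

92.3 A

ω = 2π×862/60 = 90.27 rad/s; P_out = τω = 66.1 × 90.27 = 5967 W
P_in = P_out / η = 5967 / 0.740 = 8064 W
I = P_in / (V·cosφ) = 8064 / (120 × 0.728) = 92.3 A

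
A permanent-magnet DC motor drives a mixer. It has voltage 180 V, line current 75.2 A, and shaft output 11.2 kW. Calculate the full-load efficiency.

P_out = 11.2 kW = 11200 W
P_in = V·I = 180 × 75.2 = 13536 W
η = P_out / P_in = 11200 / 13536 = 0.827 = 82.7%

82.7 %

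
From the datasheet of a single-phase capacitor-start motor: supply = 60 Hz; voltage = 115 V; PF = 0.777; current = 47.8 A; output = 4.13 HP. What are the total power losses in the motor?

P_in = V·I·cosφ = 115×47.8×0.777 = 4271 W
P_out = 4.13×746 = 3081 W
Losses = P_in − P_out = 4271 − 3081 = 1190 W

1190 W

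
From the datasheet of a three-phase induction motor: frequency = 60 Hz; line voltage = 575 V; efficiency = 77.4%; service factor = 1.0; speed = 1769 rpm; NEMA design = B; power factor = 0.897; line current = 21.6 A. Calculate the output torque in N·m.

P_in = √3·V·I·cosφ = 1.732 × 575 × 21.6 × 0.897 = 19296 W
P_out = η·P_in = 0.774 × 19296 = 14935 W
n = 1769 rpm
ω = 2π×1769/60 = 185.2 rad/s
τ = P_out/ω = 14935/185.2 = 80.6 N·m

80.6 N·m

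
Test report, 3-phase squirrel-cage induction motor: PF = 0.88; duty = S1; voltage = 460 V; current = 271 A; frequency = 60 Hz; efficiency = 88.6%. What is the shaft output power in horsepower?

226 HP

P_in = √3·V·I·cosφ = 1.732 × 460 × 271 × 0.88 = 190002 W
P_out = η·P_in = 0.886 × 190002 = 168342 W
= 168342/746 = 226 HP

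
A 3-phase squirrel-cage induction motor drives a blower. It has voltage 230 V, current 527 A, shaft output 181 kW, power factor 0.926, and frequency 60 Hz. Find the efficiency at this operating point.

P_out = 181 kW = 181000 W
P_in = √3·V_L·I_L·cosφ = 1.732 × 230 × 527 × 0.926 = 194400 W
η = P_out / P_in = 181000 / 194400 = 0.931 = 93.1%

93.1 %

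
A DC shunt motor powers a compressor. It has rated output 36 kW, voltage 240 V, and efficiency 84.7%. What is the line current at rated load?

177 A

P_out = 36 kW = 36000 W
P_in = P_out / η = 36000 / 0.847 = 42503 W
I = P_in / V = 42503 / 240 = 177 A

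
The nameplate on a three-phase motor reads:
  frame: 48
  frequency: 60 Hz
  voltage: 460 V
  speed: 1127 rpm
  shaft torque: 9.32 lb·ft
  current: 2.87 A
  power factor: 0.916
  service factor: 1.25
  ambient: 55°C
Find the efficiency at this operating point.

71.2 %

τ = 9.32 lb·ft × 1.356 = 12.64 N·m
ω = 2π × 1127/60 = 118 rad/s; P_out = τω = 12.64 × 118 = 1492 W
P_in = √3·V_L·I_L·cosφ = 1.732 × 460 × 2.87 × 0.916 = 2095 W
η = P_out / P_in = 1492 / 2095 = 0.712 = 71.2%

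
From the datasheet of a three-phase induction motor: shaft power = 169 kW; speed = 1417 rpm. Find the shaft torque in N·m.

ω = 2π × 1417/60 = 148.4 rad/s
τ = P/ω = 169000/148.4 = 1140 N·m

1140 N·m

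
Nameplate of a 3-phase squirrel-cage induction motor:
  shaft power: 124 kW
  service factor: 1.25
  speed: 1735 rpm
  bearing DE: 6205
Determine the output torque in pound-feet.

ω = 2π × 1735/60 = 181.7 rad/s
τ = P/ω = 124000/181.7 = 682.4 N·m
In lb·ft: 682.4/1.356 = 503 lb·ft

503 lb·ft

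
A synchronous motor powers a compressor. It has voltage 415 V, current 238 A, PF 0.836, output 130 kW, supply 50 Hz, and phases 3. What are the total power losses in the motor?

13000 W

P_in = √3·V·I·cosφ = 1.732×415×238×0.836 = 143014 W
P_out = 130000 W
Losses = P_in − P_out = 143014 − 130000 = 13014 W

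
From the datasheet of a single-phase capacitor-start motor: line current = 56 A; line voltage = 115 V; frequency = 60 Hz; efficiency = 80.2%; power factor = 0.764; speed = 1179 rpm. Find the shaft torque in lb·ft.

P_in = V·I·cosφ = 115 × 56 × 0.764 = 4920 W
P_out = η·P_in = 0.802 × 4920 = 3946 W
n = 1179 rpm
ω = 2π×1179/60 = 123.5 rad/s
τ = P_out/ω = 3946/123.5 = 31.95 N·m
In lb·ft: 31.95/1.356 = 23.6 lb·ft

23.6 lb·ft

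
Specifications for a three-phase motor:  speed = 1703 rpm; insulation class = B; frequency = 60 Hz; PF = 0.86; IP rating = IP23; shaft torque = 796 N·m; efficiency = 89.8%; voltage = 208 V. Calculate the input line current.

ω = 2π×1703/60 = 178.3 rad/s; P_out = τω = 796 × 178.3 = 141927 W
P_in = P_out / η = 141927 / 0.898 = 158048 W
I_L = P_in / (√3·V_L·cosφ) = 158048 / (1.732 × 208 × 0.86) = 510 A

510 A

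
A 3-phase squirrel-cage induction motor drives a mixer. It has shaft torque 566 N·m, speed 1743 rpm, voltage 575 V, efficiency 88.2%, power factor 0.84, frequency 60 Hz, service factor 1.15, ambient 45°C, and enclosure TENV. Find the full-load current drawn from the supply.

ω = 2π×1743/60 = 182.5 rad/s; P_out = τω = 566 × 182.5 = 103295 W
P_in = P_out / η = 103295 / 0.882 = 117115 W
I_L = P_in / (√3·V_L·cosφ) = 117115 / (1.732 × 575 × 0.84) = 140 A

140 A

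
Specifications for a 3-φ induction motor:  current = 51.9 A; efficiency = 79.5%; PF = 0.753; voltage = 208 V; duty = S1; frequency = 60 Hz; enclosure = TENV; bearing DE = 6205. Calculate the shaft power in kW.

P_in = √3·V·I·cosφ = 1.732 × 208 × 51.9 × 0.753 = 14079 W
P_out = η·P_in = 0.795 × 14079 = 11193 W

11.2 kW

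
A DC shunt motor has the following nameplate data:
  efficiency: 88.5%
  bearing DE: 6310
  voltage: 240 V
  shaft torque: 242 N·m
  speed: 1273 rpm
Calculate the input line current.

152 A

ω = 2π×1273/60 = 133.3 rad/s; P_out = τω = 242 × 133.3 = 32259 W
P_in = P_out / η = 32259 / 0.885 = 36451 W
I = P_in / V = 36451 / 240 = 152 A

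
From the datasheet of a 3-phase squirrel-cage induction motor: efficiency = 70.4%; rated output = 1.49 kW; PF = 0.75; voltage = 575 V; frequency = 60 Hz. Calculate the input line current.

2.83 A

P_out = 1.49 kW = 1490 W
P_in = P_out / η = 1490 / 0.704 = 2116 W
I_L = P_in / (√3·V_L·cosφ) = 2116 / (1.732 × 575 × 0.75) = 2.83 A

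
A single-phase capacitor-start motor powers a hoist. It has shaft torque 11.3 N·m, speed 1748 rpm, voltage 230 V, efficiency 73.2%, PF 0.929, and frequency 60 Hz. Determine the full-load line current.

ω = 2π×1748/60 = 183.1 rad/s; P_out = τω = 11.3 × 183.1 = 2069 W
P_in = P_out / η = 2069 / 0.732 = 2827 W
I = P_in / (V·cosφ) = 2827 / (230 × 0.929) = 13.2 A

13.2 A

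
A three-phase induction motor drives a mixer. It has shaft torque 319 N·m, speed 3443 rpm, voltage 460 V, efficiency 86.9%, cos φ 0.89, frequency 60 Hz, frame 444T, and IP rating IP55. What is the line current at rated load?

ω = 2π×3443/60 = 360.6 rad/s; P_out = τω = 319 × 360.6 = 115031 W
P_in = P_out / η = 115031 / 0.869 = 132372 W
I_L = P_in / (√3·V_L·cosφ) = 132372 / (1.732 × 460 × 0.89) = 187 A

187 A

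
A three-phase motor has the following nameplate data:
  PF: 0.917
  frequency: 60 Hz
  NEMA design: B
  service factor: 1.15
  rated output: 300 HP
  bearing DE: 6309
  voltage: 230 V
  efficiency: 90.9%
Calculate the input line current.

P_out = 300 × 746 = 223800 W
P_in = P_out / η = 223800 / 0.909 = 246205 W
I_L = P_in / (√3·V_L·cosφ) = 246205 / (1.732 × 230 × 0.917) = 674 A

674 A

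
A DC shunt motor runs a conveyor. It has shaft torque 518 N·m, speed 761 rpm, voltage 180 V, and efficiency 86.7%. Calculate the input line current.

265 A

ω = 2π×761/60 = 79.69 rad/s; P_out = τω = 518 × 79.69 = 41279 W
P_in = P_out / η = 41279 / 0.867 = 47611 W
I = P_in / V = 47611 / 180 = 265 A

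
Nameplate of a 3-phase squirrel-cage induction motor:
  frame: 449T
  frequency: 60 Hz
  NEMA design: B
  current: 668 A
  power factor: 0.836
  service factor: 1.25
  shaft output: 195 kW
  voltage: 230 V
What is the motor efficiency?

87.7 %

P_out = 195 kW = 195000 W
P_in = √3·V_L·I_L·cosφ = 1.732 × 230 × 668 × 0.836 = 222463 W
η = P_out / P_in = 195000 / 222463 = 0.877 = 87.7%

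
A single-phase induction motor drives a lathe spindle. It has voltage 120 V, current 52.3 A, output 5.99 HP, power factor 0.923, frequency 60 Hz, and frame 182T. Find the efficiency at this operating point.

P_out = 5.99 × 746 = 4469 W
P_in = V·I·cosφ = 120 × 52.3 × 0.923 = 5793 W
η = P_out / P_in = 4469 / 5793 = 0.771 = 77.1%

77.1 %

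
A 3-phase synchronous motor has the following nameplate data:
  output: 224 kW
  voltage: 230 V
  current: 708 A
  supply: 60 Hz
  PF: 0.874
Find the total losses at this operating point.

22500 W

P_in = √3·V·I·cosφ = 1.732×230×708×0.874 = 246502 W
P_out = 224000 W
Losses = P_in − P_out = 246502 − 224000 = 22502 W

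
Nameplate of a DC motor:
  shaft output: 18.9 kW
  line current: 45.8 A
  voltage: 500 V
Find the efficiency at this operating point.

82.5 %

P_out = 18.9 kW = 18900 W
P_in = V·I = 500 × 45.8 = 22900 W
η = P_out / P_in = 18900 / 22900 = 0.825 = 82.5%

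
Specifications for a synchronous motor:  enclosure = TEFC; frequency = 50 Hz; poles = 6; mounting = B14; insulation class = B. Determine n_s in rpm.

n_s = 120f/p = 120×50/6 = 1000 rpm

1000 rpm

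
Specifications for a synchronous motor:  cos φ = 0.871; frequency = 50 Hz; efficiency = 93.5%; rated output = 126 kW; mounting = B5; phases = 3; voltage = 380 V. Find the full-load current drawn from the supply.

P_out = 126 kW = 126000 W
P_in = P_out / η = 126000 / 0.935 = 134759 W
I_L = P_in / (√3·V_L·cosφ) = 134759 / (1.732 × 380 × 0.871) = 235 A

235 A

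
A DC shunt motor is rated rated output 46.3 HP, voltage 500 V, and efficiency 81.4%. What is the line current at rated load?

P_out = 46.3 × 746 = 34540 W
P_in = P_out / η = 34540 / 0.814 = 42432 W
I = P_in / V = 42432 / 500 = 84.9 A

84.9 A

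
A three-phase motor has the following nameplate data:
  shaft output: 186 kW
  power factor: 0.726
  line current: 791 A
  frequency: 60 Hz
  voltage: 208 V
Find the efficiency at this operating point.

89.9 %

P_out = 186 kW = 186000 W
P_in = √3·V_L·I_L·cosφ = 1.732 × 208 × 791 × 0.726 = 206883 W
η = P_out / P_in = 186000 / 206883 = 0.899 = 89.9%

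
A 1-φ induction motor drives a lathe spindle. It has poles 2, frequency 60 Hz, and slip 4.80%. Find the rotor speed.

n_s = 120f/p = 120×60/2 = 3600 rpm
n = n_s(1 − s) = 3600 × (1 − 0.048) = 3427 rpm

3427 rpm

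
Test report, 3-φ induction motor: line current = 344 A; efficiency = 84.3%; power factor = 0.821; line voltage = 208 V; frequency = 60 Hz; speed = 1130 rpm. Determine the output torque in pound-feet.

535 lb·ft

P_in = √3·V·I·cosφ = 1.732 × 208 × 344 × 0.821 = 101745 W
P_out = η·P_in = 0.843 × 101745 = 85771 W
n = 1130 rpm
ω = 2π×1130/60 = 118.3 rad/s
τ = P_out/ω = 85771/118.3 = 725 N·m
In lb·ft: 725/1.356 = 535 lb·ft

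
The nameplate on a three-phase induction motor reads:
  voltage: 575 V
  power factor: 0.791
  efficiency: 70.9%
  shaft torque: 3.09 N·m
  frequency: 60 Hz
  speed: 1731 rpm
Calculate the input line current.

1 A

ω = 2π×1731/60 = 181.3 rad/s; P_out = τω = 3.09 × 181.3 = 560 W
P_in = P_out / η = 560 / 0.709 = 790 W
I_L = P_in / (√3·V_L·cosφ) = 790 / (1.732 × 575 × 0.791) = 1 A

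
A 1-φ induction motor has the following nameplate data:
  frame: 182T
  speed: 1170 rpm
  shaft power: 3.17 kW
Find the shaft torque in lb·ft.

ω = 2π × 1170/60 = 122.5 rad/s
τ = P/ω = 3170/122.5 = 25.88 N·m
In lb·ft: 25.88/1.356 = 19.1 lb·ft

19.1 lb·ft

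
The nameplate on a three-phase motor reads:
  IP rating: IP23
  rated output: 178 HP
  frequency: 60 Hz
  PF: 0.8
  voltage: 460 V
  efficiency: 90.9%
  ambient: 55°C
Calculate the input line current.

229 A

P_out = 178 × 746 = 132788 W
P_in = P_out / η = 132788 / 0.909 = 146081 W
I_L = P_in / (√3·V_L·cosφ) = 146081 / (1.732 × 460 × 0.8) = 229 A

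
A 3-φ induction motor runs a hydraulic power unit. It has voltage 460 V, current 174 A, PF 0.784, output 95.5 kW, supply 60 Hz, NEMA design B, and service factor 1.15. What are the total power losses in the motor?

P_in = √3·V·I·cosφ = 1.732×460×174×0.784 = 108685 W
P_out = 95500 W
Losses = P_in − P_out = 108685 − 95500 = 13185 W

13200 W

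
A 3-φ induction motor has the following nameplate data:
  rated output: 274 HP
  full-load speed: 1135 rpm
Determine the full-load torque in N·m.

1720 N·m

P_out = 274 × 746 = 204404 W
ω = 2π × 1135/60 = 118.9 rad/s
τ = P_out/ω = 204404/118.9 = 1720 N·m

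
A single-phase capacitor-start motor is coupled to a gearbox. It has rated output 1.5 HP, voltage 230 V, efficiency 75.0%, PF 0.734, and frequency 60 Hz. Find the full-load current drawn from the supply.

8.84 A

P_out = 1.5 × 746 = 1119 W
P_in = P_out / η = 1119 / 0.750 = 1492 W
I = P_in / (V·cosφ) = 1492 / (230 × 0.734) = 8.84 A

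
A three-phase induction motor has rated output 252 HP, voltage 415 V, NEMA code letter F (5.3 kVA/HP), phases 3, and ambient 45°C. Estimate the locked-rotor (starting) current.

1860 A

S_LR = 5.3 × 252 = 1335.6 kVA
I_LR = S_LR/(√3·V_L) = 1335600/(1.732×415) = 1860 A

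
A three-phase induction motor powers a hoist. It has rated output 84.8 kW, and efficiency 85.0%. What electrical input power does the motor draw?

P_out = 84800 W
P_in = P_out/η = 84800/0.85 = 99765 W = 99.8 kW

99.8 kW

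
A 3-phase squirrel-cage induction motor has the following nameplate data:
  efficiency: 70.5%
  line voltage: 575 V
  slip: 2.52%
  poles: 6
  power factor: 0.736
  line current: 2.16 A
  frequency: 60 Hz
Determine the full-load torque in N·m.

P_in = √3·V·I·cosφ = 1.732 × 575 × 2.16 × 0.736 = 1583 W
P_out = η·P_in = 0.705 × 1583 = 1116 W
n_s = 120×60/6 = 1200 rpm; n = 1200×(1−0.0252) = 1170 rpm
ω = 2π×1170/60 = 122.5 rad/s
τ = P_out/ω = 1116/122.5 = 9.11 N·m

9.11 N·m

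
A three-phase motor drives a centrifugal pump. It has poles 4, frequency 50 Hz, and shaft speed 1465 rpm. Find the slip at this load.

n_s = 120f/p = 120×50/4 = 1500 rpm
s = (n_s − n)/n_s = (1500 − 1465)/1500 = 0.0233

2.3 %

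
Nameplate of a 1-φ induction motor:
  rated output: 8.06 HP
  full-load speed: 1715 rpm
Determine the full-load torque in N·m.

P_out = 8.06 × 746 = 6013 W
ω = 2π × 1715/60 = 179.6 rad/s
τ = P_out/ω = 6013/179.6 = 33.5 N·m

33.5 N·m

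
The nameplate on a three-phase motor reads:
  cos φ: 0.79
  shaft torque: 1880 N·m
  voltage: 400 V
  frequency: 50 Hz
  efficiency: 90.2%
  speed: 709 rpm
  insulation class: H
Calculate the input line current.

283 A

ω = 2π×709/60 = 74.25 rad/s; P_out = τω = 1880 × 74.25 = 139590 W
P_in = P_out / η = 139590 / 0.902 = 154756 W
I_L = P_in / (√3·V_L·cosφ) = 154756 / (1.732 × 400 × 0.79) = 283 A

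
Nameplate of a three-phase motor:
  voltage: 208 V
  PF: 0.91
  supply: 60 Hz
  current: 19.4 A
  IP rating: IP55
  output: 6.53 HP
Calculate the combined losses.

1490 W

P_in = √3·V·I·cosφ = 1.732×208×19.4×0.91 = 6360 W
P_out = 6.53×746 = 4871 W
Losses = P_in − P_out = 6360 − 4871 = 1489 W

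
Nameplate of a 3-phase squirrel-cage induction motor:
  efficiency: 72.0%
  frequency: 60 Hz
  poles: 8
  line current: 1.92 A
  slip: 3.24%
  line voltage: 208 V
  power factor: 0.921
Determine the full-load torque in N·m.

5.03 N·m

P_in = √3·V·I·cosφ = 1.732 × 208 × 1.92 × 0.921 = 637 W
P_out = η·P_in = 0.72 × 637 = 459 W
n_s = 120×60/8 = 900 rpm; n = 900×(1−0.0324) = 871 rpm
ω = 2π×871/60 = 91.21 rad/s
τ = P_out/ω = 459/91.21 = 5.03 N·m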